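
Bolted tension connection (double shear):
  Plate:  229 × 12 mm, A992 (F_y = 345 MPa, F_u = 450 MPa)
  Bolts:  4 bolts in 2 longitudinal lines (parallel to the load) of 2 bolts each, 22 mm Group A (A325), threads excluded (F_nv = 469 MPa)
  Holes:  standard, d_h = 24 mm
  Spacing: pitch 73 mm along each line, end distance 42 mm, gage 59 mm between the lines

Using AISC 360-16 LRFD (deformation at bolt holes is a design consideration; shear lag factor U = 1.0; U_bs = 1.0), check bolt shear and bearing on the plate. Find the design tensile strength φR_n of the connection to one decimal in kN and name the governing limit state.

Bolt shear: A_b = π(22)²/4 = 380.13 mm². φR_n = 0.75 × 469 × 380.13 × 4 × 2 = 1069.7 kN.
Bearing (12 mm plate, F_u = 450 MPa): end bolts L_c = 42 − 24/2 = 30, R_n = min(1.2×30×12×450, 2.4×22×12×450) = 194.4 kN/bolt; interior L_c = 73 − 24 = 49, R_n = 285.12 kN/bolt. φR_n = 0.75 × (2×194.4 + 2×285.12) = 719.3 kN.
Governing: min(1069.7, 719.3) = 719.3 kN → bearing.

719.3 kN (bearing governs)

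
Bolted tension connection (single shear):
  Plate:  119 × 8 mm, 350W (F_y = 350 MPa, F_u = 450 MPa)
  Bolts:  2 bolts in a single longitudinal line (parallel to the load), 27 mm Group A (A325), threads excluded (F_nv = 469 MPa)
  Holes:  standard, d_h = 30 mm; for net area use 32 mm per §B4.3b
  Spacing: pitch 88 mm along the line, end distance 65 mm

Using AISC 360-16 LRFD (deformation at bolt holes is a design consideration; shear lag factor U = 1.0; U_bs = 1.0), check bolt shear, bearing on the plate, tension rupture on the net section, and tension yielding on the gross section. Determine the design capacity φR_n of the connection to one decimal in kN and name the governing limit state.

Bolt shear: A_b = π(27)²/4 = 572.56 mm². φR_n = 0.75 × 469 × 572.56 × 2 × 1 = 402.8 kN.
Bearing (8 mm plate, F_u = 450 MPa): end bolts L_c = 65 − 30/2 = 50, R_n = min(1.2×50×8×450, 2.4×27×8×450) = 216 kN/bolt; interior L_c = 88 − 30 = 58, R_n = 233.28 kN/bolt. φR_n = 0.75 × (1×216 + 1×233.28) = 337.0 kN.
Tension rupture (net): A_n = (119 − 1×32)×8 = 696 mm² (U = 1.0, A_e = A_n). φR_n = 0.75 × 450 × 696 = 234.9 kN.
Tension yield (gross): A_g = 119×8 = 952 mm². φR_n = 0.90 × 350 × 952 = 299.9 kN.
Governing: min(402.8, 337.0, 234.9, 299.9) = 234.9 kN → net-section rupture.

234.9 kN (net-section rupture governs)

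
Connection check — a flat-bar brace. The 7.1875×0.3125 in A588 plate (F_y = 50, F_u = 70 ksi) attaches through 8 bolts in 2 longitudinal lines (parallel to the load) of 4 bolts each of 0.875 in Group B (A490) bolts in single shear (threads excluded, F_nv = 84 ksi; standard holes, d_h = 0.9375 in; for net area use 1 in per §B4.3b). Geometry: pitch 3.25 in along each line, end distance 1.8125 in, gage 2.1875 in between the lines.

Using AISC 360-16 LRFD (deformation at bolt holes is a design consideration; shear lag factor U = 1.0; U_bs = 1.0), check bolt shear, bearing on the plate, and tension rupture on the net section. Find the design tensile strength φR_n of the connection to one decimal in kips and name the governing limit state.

Bolt shear: A_b = π(0.875)²/4 = 0.60132 in². φR_n = 0.75 × 84 × 0.60132 × 8 × 1 = 303.1 kips.
Bearing (0.3125 in plate, F_u = 70 ksi): end bolts L_c = 1.8125 − 0.9375/2 = 1.34375, R_n = min(1.2×1.34375×0.3125×70, 2.4×0.875×0.3125×70) = 35.273 kips/bolt; interior L_c = 3.25 − 0.9375 = 2.3125, R_n = 45.938 kips/bolt. φR_n = 0.75 × (2×35.273 + 6×45.938) = 259.6 kips.
Tension rupture (net): A_n = (7.1875 − 2×1)×0.3125 = 1.6211 in² (U = 1.0, A_e = A_n). φR_n = 0.75 × 70 × 1.6211 = 85.1 kips.
Governing: min(303.1, 259.6, 85.1) = 85.1 kips → net-section rupture.

85.1 kips (net-section rupture governs)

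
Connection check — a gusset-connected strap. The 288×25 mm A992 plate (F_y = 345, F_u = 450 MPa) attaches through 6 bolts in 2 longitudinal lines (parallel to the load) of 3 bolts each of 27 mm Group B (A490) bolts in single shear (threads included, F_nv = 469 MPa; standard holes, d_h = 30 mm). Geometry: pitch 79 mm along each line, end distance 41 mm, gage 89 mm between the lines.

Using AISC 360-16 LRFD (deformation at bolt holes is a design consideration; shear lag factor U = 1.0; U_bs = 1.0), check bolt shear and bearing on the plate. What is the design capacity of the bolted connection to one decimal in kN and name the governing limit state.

1208.4 kN (bolt shear governs)

Bolt shear: A_b = π(27)²/4 = 572.56 mm². φR_n = 0.75 × 469 × 572.56 × 6 × 1 = 1208.4 kN.
Bearing (25 mm plate, F_u = 450 MPa): end bolts L_c = 41 − 30/2 = 26, R_n = min(1.2×26×25×450, 2.4×27×25×450) = 351 kN/bolt; interior L_c = 79 − 30 = 49, R_n = 661.5 kN/bolt. φR_n = 0.75 × (2×351 + 4×661.5) = 2511.0 kN.
Governing: min(1208.4, 2511.0) = 1208.4 kN → bolt shear.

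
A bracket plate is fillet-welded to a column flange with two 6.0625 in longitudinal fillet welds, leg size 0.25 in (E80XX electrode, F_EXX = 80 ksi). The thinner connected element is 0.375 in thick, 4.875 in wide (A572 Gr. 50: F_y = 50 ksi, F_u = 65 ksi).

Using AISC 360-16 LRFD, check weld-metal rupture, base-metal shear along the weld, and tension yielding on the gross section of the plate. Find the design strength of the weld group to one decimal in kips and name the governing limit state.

Weld metal: throat = 0.707×0.25 = 0.17675 in, L = 2×6.0625 = 12.125 in. φR_n = 0.75 × 0.6 × 80 × 0.17675 × 12.125 = 77.2 kips.
Base metal shear (0.375 in plate): yield φR_n = 1.0×0.6×50×0.375×12.125 = 136.4 kips; rupture φR_n = 0.75×0.6×65×0.375×12.125 = 133.0 kips; take 133.0 kips (rupture).
Tension yield (gross): A_g = 4.875×0.375 = 1.8281 in². φR_n = 0.90 × 50 × 1.8281 = 82.3 kips.
Governing: min(77.2, 133.0, 82.3) = 77.2 kips → weld metal.

77.2 kips (weld metal governs)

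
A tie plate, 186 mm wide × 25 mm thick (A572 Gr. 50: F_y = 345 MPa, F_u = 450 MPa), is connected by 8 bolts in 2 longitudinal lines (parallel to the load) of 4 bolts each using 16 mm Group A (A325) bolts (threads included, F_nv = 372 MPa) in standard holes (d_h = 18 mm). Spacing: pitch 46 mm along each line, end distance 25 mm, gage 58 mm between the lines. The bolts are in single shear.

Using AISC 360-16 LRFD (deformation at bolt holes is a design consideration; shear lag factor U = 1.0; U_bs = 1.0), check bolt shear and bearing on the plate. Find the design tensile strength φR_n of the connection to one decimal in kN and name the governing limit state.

448.8 kN (bolt shear governs)

Bolt shear: A_b = π(16)²/4 = 201.06 mm². φR_n = 0.75 × 372 × 201.06 × 8 × 1 = 448.8 kN.
Bearing (25 mm plate, F_u = 450 MPa): end bolts L_c = 25 − 18/2 = 16, R_n = min(1.2×16×25×450, 2.4×16×25×450) = 216 kN/bolt; interior L_c = 46 − 18 = 28, R_n = 378 kN/bolt. φR_n = 0.75 × (2×216 + 6×378) = 2025.0 kN.
Governing: min(448.8, 2025.0) = 448.8 kN → bolt shear.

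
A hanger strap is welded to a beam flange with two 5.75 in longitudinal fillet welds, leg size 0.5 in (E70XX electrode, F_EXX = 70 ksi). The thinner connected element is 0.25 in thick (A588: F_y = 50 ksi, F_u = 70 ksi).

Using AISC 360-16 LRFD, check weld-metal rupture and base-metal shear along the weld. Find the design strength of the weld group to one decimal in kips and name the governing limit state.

86.3 kips (base-metal shear governs)

Weld metal: throat = 0.707×0.5 = 0.3535 in, L = 2×5.75 = 11.5 in. φR_n = 0.75 × 0.6 × 70 × 0.3535 × 11.5 = 128.1 kips.
Base metal shear (0.25 in plate): yield φR_n = 1.0×0.6×50×0.25×11.5 = 86.3 kips; rupture φR_n = 0.75×0.6×70×0.25×11.5 = 90.6 kips; take 86.3 kips (yield).
Governing: min(128.1, 86.3) = 86.3 kips → base-metal shear.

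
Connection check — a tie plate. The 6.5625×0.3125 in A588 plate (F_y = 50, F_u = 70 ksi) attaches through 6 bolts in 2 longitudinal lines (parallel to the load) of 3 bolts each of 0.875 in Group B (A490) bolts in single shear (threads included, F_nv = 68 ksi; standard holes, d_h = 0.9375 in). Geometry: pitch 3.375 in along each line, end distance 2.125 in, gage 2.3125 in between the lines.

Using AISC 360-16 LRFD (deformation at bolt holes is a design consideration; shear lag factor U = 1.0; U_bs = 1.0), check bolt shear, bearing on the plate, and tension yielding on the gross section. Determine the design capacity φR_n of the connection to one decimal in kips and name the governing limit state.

Bolt shear: A_b = π(0.875)²/4 = 0.60132 in². φR_n = 0.75 × 68 × 0.60132 × 6 × 1 = 184.0 kips.
Bearing (0.3125 in plate, F_u = 70 ksi): end bolts L_c = 2.125 − 0.9375/2 = 1.65625, R_n = min(1.2×1.65625×0.3125×70, 2.4×0.875×0.3125×70) = 43.477 kips/bolt; interior L_c = 3.375 − 0.9375 = 2.4375, R_n = 45.938 kips/bolt. φR_n = 0.75 × (2×43.477 + 4×45.938) = 203.0 kips.
Tension yield (gross): A_g = 6.5625×0.3125 = 2.0508 in². φR_n = 0.90 × 50 × 2.0508 = 92.3 kips.
Governing: min(184.0, 203.0, 92.3) = 92.3 kips → gross-section yield.

92.3 kips (gross-section yield governs)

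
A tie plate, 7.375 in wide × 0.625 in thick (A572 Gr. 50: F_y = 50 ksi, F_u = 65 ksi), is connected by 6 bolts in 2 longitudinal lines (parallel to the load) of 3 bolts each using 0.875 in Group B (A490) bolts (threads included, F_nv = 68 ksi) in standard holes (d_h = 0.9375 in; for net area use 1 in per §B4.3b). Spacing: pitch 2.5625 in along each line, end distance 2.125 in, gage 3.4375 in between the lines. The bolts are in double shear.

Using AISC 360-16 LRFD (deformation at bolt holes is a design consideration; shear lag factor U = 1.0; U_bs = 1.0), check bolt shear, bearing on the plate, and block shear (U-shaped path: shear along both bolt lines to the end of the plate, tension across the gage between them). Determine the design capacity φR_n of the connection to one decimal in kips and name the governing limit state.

247.9 kips (block shear governs)

Bolt shear: A_b = π(0.875)²/4 = 0.60132 in². φR_n = 0.75 × 68 × 0.60132 × 6 × 2 = 368.0 kips.
Bearing (0.625 in plate, F_u = 65 ksi): end bolts L_c = 2.125 − 0.9375/2 = 1.65625, R_n = min(1.2×1.65625×0.625×65, 2.4×0.875×0.625×65) = 80.742 kips/bolt; interior L_c = 2.5625 − 0.9375 = 1.625, R_n = 79.219 kips/bolt. φR_n = 0.75 × (2×80.742 + 4×79.219) = 358.8 kips.
Block shear: shear path 2×[2.125+2×2.5625] = 2×7.25 in, A_gv = 9.0625, A_nv = 2×(7.25 − 2.5×1)×0.625 = 5.9375 in²; tension across gage: (3.4375 − 1×1)×0.625 = 1.5234 in². R_n = min(0.6×65×5.9375, 0.6×50×9.0625) + 1.0×65×1.5234 = min(231.56, 271.88) + 99.021 = 330.58 kips. φR_n = 0.75 × 330.58 = 247.9 kips.
Governing: min(368.0, 358.8, 247.9) = 247.9 kips → block shear.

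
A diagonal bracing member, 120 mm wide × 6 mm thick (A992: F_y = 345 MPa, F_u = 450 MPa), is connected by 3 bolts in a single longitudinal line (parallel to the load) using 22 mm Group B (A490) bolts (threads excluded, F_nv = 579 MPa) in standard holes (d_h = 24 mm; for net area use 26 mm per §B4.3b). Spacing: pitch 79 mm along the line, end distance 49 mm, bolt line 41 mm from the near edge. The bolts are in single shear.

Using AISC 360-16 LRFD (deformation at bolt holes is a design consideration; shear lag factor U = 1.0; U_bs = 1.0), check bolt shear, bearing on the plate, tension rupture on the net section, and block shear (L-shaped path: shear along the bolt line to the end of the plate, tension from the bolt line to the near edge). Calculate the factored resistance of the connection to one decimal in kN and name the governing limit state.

Bolt shear: A_b = π(22)²/4 = 380.13 mm². φR_n = 0.75 × 579 × 380.13 × 3 × 1 = 495.2 kN.
Bearing (6 mm plate, F_u = 450 MPa): end bolts L_c = 49 − 24/2 = 37, R_n = min(1.2×37×6×450, 2.4×22×6×450) = 119.88 kN/bolt; interior L_c = 79 − 24 = 55, R_n = 142.56 kN/bolt. φR_n = 0.75 × (1×119.88 + 2×142.56) = 303.8 kN.
Tension rupture (net): A_n = (120 − 1×26)×6 = 564 mm² (U = 1.0, A_e = A_n). φR_n = 0.75 × 450 × 564 = 190.4 kN.
Block shear: shear path 1×[49+2×79] = 1×207 mm, A_gv = 1242, A_nv = 1×(207 − 2.5×26)×6 = 852 mm²; tension to near edge: (41 − 0.5×26)×6 = 168 mm². R_n = min(0.6×450×852, 0.6×345×1242) + 1.0×450×168 = min(230.04, 257.09) + 75.6 = 305.64 kN. φR_n = 0.75 × 305.64 = 229.2 kN.
Governing: min(495.2, 303.8, 190.4, 229.2) = 190.4 kN → net-section rupture.

190.4 kN (net-section rupture governs)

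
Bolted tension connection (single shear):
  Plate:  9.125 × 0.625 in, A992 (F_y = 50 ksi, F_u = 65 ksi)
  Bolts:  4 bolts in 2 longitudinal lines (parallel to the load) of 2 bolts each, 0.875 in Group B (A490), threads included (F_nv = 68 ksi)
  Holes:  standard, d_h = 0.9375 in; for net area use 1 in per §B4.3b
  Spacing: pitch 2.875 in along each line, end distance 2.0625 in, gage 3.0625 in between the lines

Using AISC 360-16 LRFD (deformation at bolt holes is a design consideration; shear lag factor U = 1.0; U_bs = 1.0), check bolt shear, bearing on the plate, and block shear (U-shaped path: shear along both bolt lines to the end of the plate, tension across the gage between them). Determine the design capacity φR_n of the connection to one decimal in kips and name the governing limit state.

122.7 kips (bolt shear governs)

Bolt shear: A_b = π(0.875)²/4 = 0.60132 in². φR_n = 0.75 × 68 × 0.60132 × 4 × 1 = 122.7 kips.
Bearing (0.625 in plate, F_u = 65 ksi): end bolts L_c = 2.0625 − 0.9375/2 = 1.59375, R_n = min(1.2×1.59375×0.625×65, 2.4×0.875×0.625×65) = 77.695 kips/bolt; interior L_c = 2.875 − 0.9375 = 1.9375, R_n = 85.313 kips/bolt. φR_n = 0.75 × (2×77.695 + 2×85.313) = 244.5 kips.
Block shear: shear path 2×[2.0625+1×2.875] = 2×4.9375 in, A_gv = 6.1719, A_nv = 2×(4.9375 − 1.5×1)×0.625 = 4.2969 in²; tension across gage: (3.0625 − 1×1)×0.625 = 1.2891 in². R_n = min(0.6×65×4.2969, 0.6×50×6.1719) + 1.0×65×1.2891 = min(167.58, 185.16) + 83.792 = 251.37 kips. φR_n = 0.75 × 251.37 = 188.5 kips.
Governing: min(122.7, 244.5, 188.5) = 122.7 kips → bolt shear.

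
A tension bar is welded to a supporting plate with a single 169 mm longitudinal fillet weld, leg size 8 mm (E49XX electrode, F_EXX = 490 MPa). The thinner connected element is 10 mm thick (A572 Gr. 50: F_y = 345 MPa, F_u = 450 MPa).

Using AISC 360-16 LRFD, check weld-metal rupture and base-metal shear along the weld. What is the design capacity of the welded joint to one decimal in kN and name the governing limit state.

Weld metal: throat = 0.707×8 = 5.656 mm, L = 169 mm. φR_n = 0.75 × 0.6 × 490 × 5.656 × 169 = 210.8 kN.
Base metal shear (10 mm plate): yield φR_n = 1.0×0.6×345×10×169 = 349.8 kN; rupture φR_n = 0.75×0.6×450×10×169 = 342.2 kN; take 342.2 kN (rupture).
Governing: min(210.8, 342.2) = 210.8 kN → weld metal.

210.8 kN (weld metal governs)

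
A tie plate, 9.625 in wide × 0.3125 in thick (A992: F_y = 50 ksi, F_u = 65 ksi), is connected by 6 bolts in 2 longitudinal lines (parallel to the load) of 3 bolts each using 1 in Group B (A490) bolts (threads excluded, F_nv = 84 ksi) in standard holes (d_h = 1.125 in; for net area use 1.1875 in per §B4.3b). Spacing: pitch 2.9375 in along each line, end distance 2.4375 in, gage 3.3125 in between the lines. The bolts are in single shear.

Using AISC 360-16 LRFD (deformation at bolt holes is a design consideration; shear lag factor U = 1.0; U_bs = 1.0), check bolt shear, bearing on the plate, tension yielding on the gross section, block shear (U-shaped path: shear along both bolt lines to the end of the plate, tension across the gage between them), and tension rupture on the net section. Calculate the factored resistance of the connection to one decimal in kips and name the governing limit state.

110.4 kips (net-section rupture governs)

Bolt shear: A_b = π(1)²/4 = 0.7854 in². φR_n = 0.75 × 84 × 0.7854 × 6 × 1 = 296.9 kips.
Bearing (0.3125 in plate, F_u = 65 ksi): end bolts L_c = 2.4375 − 1.125/2 = 1.875, R_n = min(1.2×1.875×0.3125×65, 2.4×1×0.3125×65) = 45.703 kips/bolt; interior L_c = 2.9375 − 1.125 = 1.8125, R_n = 44.18 kips/bolt. φR_n = 0.75 × (2×45.703 + 4×44.18) = 201.1 kips.
Tension yield (gross): A_g = 9.625×0.3125 = 3.0078 in². φR_n = 0.90 × 50 × 3.0078 = 135.4 kips.
Block shear: shear path 2×[2.4375+2×2.9375] = 2×8.3125 in, A_gv = 5.1953, A_nv = 2×(8.3125 − 2.5×1.1875)×0.3125 = 3.3398 in²; tension across gage: (3.3125 − 1×1.1875)×0.3125 = 0.66406 in². R_n = min(0.6×65×3.3398, 0.6×50×5.1953) + 1.0×65×0.66406 = min(130.25, 155.86) + 43.164 = 173.41 kips. φR_n = 0.75 × 173.41 = 130.1 kips.
Tension rupture (net): A_n = (9.625 − 2×1.1875)×0.3125 = 2.2656 in² (U = 1.0, A_e = A_n). φR_n = 0.75 × 65 × 2.2656 = 110.4 kips.
Governing: min(296.9, 201.1, 135.4, 130.1, 110.4) = 110.4 kips → net-section rupture.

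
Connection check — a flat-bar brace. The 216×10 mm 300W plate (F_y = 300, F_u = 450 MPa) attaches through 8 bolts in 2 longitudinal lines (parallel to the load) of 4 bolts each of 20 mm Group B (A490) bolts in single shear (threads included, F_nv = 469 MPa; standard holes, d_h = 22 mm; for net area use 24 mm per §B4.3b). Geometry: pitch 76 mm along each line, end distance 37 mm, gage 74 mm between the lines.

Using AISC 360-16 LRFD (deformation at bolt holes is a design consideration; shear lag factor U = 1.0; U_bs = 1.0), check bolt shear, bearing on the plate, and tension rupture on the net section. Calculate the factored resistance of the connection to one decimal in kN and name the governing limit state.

567.0 kN (net-section rupture governs)

Bolt shear: A_b = π(20)²/4 = 314.16 mm². φR_n = 0.75 × 469 × 314.16 × 8 × 1 = 884.0 kN.
Bearing (10 mm plate, F_u = 450 MPa): end bolts L_c = 37 − 22/2 = 26, R_n = min(1.2×26×10×450, 2.4×20×10×450) = 140.4 kN/bolt; interior L_c = 76 − 22 = 54, R_n = 216 kN/bolt. φR_n = 0.75 × (2×140.4 + 6×216) = 1182.6 kN.
Tension rupture (net): A_n = (216 − 2×24)×10 = 1680 mm² (U = 1.0, A_e = A_n). φR_n = 0.75 × 450 × 1680 = 567.0 kN.
Governing: min(884.0, 1182.6, 567.0) = 567.0 kN → net-section rupture.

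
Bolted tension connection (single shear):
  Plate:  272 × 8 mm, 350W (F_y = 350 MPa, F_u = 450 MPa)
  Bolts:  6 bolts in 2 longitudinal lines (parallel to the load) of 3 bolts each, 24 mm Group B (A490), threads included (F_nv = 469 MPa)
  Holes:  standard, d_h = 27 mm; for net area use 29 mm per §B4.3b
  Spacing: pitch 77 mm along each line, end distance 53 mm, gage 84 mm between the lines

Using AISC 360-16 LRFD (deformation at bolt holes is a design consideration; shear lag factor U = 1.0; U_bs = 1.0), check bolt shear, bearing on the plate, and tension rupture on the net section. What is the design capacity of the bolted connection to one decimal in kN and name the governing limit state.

577.8 kN (net-section rupture governs)

Bolt shear: A_b = π(24)²/4 = 452.39 mm². φR_n = 0.75 × 469 × 452.39 × 6 × 1 = 954.8 kN.
Bearing (8 mm plate, F_u = 450 MPa): end bolts L_c = 53 − 27/2 = 39.5, R_n = min(1.2×39.5×8×450, 2.4×24×8×450) = 170.64 kN/bolt; interior L_c = 77 − 27 = 50, R_n = 207.36 kN/bolt. φR_n = 0.75 × (2×170.64 + 4×207.36) = 878.0 kN.
Tension rupture (net): A_n = (272 − 2×29)×8 = 1712 mm² (U = 1.0, A_e = A_n). φR_n = 0.75 × 450 × 1712 = 577.8 kN.
Governing: min(954.8, 878.0, 577.8) = 577.8 kN → net-section rupture.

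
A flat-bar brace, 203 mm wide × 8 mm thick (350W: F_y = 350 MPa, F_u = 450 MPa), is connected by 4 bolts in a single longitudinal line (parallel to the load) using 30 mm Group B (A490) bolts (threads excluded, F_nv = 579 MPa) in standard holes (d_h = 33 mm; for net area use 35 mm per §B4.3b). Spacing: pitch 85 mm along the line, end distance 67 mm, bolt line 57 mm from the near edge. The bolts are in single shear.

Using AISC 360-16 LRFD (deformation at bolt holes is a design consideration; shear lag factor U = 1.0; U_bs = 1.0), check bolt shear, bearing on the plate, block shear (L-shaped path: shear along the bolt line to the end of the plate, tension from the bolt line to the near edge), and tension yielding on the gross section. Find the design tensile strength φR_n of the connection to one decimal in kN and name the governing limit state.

Bolt shear: A_b = π(30)²/4 = 706.86 mm². φR_n = 0.75 × 579 × 706.86 × 4 × 1 = 1227.8 kN.
Bearing (8 mm plate, F_u = 450 MPa): end bolts L_c = 67 − 33/2 = 50.5, R_n = min(1.2×50.5×8×450, 2.4×30×8×450) = 218.16 kN/bolt; interior L_c = 85 − 33 = 52, R_n = 224.64 kN/bolt. φR_n = 0.75 × (1×218.16 + 3×224.64) = 669.1 kN.
Block shear: shear path 1×[67+3×85] = 1×322 mm, A_gv = 2576, A_nv = 1×(322 − 3.5×35)×8 = 1596 mm²; tension to near edge: (57 − 0.5×35)×8 = 316 mm². R_n = min(0.6×450×1596, 0.6×350×2576) + 1.0×450×316 = min(430.92, 540.96) + 142.2 = 573.12 kN. φR_n = 0.75 × 573.12 = 429.8 kN.
Tension yield (gross): A_g = 203×8 = 1624 mm². φR_n = 0.90 × 350 × 1624 = 511.6 kN.
Governing: min(1227.8, 669.1, 429.8, 511.6) = 429.8 kN → block shear.

429.8 kN (block shear governs)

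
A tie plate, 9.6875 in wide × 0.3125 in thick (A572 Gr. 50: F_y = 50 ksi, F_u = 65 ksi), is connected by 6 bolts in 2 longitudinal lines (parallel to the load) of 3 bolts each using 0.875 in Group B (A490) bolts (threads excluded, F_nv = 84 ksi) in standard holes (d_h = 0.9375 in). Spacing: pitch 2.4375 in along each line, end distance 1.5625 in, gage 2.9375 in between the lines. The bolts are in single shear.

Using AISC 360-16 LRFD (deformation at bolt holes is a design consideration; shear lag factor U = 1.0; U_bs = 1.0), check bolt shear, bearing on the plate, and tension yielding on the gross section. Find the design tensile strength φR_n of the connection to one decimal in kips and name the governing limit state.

Bolt shear: A_b = π(0.875)²/4 = 0.60132 in². φR_n = 0.75 × 84 × 0.60132 × 6 × 1 = 227.3 kips.
Bearing (0.3125 in plate, F_u = 65 ksi): end bolts L_c = 1.5625 − 0.9375/2 = 1.09375, R_n = min(1.2×1.09375×0.3125×65, 2.4×0.875×0.3125×65) = 26.66 kips/bolt; interior L_c = 2.4375 − 0.9375 = 1.5, R_n = 36.563 kips/bolt. φR_n = 0.75 × (2×26.66 + 4×36.563) = 149.7 kips.
Tension yield (gross): A_g = 9.6875×0.3125 = 3.0273 in². φR_n = 0.90 × 50 × 3.0273 = 136.2 kips.
Governing: min(227.3, 149.7, 136.2) = 136.2 kips → gross-section yield.

136.2 kips (gross-section yield governs)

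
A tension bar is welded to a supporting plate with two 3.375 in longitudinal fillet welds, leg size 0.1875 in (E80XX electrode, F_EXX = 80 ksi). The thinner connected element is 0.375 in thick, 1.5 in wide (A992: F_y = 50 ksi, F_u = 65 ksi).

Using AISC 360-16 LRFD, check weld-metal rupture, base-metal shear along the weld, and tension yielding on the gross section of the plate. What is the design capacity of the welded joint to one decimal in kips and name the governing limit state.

25.3 kips (gross-section yield governs)

Weld metal: throat = 0.707×0.1875 = 0.13256 in, L = 2×3.375 = 6.75 in. φR_n = 0.75 × 0.6 × 80 × 0.13256 × 6.75 = 32.2 kips.
Base metal shear (0.375 in plate): yield φR_n = 1.0×0.6×50×0.375×6.75 = 75.9 kips; rupture φR_n = 0.75×0.6×65×0.375×6.75 = 74.0 kips; take 74.0 kips (rupture).
Tension yield (gross): A_g = 1.5×0.375 = 0.5625 in². φR_n = 0.90 × 50 × 0.5625 = 25.3 kips.
Governing: min(32.2, 74.0, 25.3) = 25.3 kips → gross-section yield.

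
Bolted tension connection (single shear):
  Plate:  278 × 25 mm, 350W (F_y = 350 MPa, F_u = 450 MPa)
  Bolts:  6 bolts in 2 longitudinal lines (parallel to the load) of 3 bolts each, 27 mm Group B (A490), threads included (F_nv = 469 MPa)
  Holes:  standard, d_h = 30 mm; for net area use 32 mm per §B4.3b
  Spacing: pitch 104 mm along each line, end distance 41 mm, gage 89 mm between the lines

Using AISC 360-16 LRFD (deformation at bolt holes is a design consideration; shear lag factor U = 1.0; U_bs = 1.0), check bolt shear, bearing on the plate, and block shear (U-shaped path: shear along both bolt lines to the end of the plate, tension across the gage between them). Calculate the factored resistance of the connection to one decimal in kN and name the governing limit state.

Bolt shear: A_b = π(27)²/4 = 572.56 mm². φR_n = 0.75 × 469 × 572.56 × 6 × 1 = 1208.4 kN.
Bearing (25 mm plate, F_u = 450 MPa): end bolts L_c = 41 − 30/2 = 26, R_n = min(1.2×26×25×450, 2.4×27×25×450) = 351 kN/bolt; interior L_c = 104 − 30 = 74, R_n = 729 kN/bolt. φR_n = 0.75 × (2×351 + 4×729) = 2713.5 kN.
Block shear: shear path 2×[41+2×104] = 2×249 mm, A_gv = 12450, A_nv = 2×(249 − 2.5×32)×25 = 8450 mm²; tension across gage: (89 − 1×32)×25 = 1425 mm². R_n = min(0.6×450×8450, 0.6×350×12450) + 1.0×450×1425 = min(2281.5, 2614.5) + 641.25 = 2922.8 kN. φR_n = 0.75 × 2922.8 = 2192.1 kN.
Governing: min(1208.4, 2713.5, 2192.1) = 1208.4 kN → bolt shear.

1208.4 kN (bolt shear governs)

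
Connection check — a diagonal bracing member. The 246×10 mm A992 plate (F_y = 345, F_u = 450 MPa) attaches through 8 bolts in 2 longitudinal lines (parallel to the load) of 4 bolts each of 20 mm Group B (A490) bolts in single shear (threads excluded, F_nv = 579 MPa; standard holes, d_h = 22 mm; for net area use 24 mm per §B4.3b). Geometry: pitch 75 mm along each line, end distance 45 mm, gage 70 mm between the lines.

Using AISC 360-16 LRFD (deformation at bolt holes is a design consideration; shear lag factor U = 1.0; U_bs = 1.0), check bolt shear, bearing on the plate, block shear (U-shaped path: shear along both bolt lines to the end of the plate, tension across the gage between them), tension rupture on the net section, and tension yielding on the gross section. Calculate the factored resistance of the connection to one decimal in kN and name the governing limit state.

Bolt shear: A_b = π(20)²/4 = 314.16 mm². φR_n = 0.75 × 579 × 314.16 × 8 × 1 = 1091.4 kN.
Bearing (10 mm plate, F_u = 450 MPa): end bolts L_c = 45 − 22/2 = 34, R_n = min(1.2×34×10×450, 2.4×20×10×450) = 183.6 kN/bolt; interior L_c = 75 − 22 = 53, R_n = 216 kN/bolt. φR_n = 0.75 × (2×183.6 + 6×216) = 1247.4 kN.
Block shear: shear path 2×[45+3×75] = 2×270 mm, A_gv = 5400, A_nv = 2×(270 − 3.5×24)×10 = 3720 mm²; tension across gage: (70 − 1×24)×10 = 460 mm². R_n = min(0.6×450×3720, 0.6×345×5400) + 1.0×450×460 = min(1004.4, 1117.8) + 207 = 1211.4 kN. φR_n = 0.75 × 1211.4 = 908.6 kN.
Tension rupture (net): A_n = (246 − 2×24)×10 = 1980 mm² (U = 1.0, A_e = A_n). φR_n = 0.75 × 450 × 1980 = 668.3 kN.
Tension yield (gross): A_g = 246×10 = 2460 mm². φR_n = 0.90 × 345 × 2460 = 763.8 kN.
Governing: min(1091.4, 1247.4, 908.6, 668.3, 763.8) = 668.3 kN → net-section rupture.

668.3 kN (net-section rupture governs)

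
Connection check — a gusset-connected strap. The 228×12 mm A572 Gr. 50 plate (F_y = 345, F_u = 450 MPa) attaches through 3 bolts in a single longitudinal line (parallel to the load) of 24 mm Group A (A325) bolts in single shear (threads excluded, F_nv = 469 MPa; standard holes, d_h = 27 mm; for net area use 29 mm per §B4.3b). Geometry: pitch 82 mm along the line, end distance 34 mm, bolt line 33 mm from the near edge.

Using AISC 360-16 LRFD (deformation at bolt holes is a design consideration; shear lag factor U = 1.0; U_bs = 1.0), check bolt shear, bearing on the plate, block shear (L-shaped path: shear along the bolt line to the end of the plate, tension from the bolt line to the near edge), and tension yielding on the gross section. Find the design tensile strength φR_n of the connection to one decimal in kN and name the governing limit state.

Bolt shear: A_b = π(24)²/4 = 452.39 mm². φR_n = 0.75 × 469 × 452.39 × 3 × 1 = 477.4 kN.
Bearing (12 mm plate, F_u = 450 MPa): end bolts L_c = 34 − 27/2 = 20.5, R_n = min(1.2×20.5×12×450, 2.4×24×12×450) = 132.84 kN/bolt; interior L_c = 82 − 27 = 55, R_n = 311.04 kN/bolt. φR_n = 0.75 × (1×132.84 + 2×311.04) = 566.2 kN.
Block shear: shear path 1×[34+2×82] = 1×198 mm, A_gv = 2376, A_nv = 1×(198 − 2.5×29)×12 = 1506 mm²; tension to near edge: (33 − 0.5×29)×12 = 222 mm². R_n = min(0.6×450×1506, 0.6×345×2376) + 1.0×450×222 = min(406.62, 491.83) + 99.9 = 506.52 kN. φR_n = 0.75 × 506.52 = 379.9 kN.
Tension yield (gross): A_g = 228×12 = 2736 mm². φR_n = 0.90 × 345 × 2736 = 849.5 kN.
Governing: min(477.4, 566.2, 379.9, 849.5) = 379.9 kN → block shear.

379.9 kN (block shear governs)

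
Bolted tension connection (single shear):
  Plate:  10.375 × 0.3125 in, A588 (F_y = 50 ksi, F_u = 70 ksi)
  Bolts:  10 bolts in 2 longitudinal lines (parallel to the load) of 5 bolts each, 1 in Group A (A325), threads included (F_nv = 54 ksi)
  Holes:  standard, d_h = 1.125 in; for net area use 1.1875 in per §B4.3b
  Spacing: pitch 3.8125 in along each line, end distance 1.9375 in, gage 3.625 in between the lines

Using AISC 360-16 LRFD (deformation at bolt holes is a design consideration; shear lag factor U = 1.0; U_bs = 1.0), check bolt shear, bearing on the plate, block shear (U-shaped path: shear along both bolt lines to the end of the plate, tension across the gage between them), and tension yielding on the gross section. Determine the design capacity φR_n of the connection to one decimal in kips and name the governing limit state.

Bolt shear: A_b = π(1)²/4 = 0.7854 in². φR_n = 0.75 × 54 × 0.7854 × 10 × 1 = 318.1 kips.
Bearing (0.3125 in plate, F_u = 70 ksi): end bolts L_c = 1.9375 − 1.125/2 = 1.375, R_n = min(1.2×1.375×0.3125×70, 2.4×1×0.3125×70) = 36.094 kips/bolt; interior L_c = 3.8125 − 1.125 = 2.6875, R_n = 52.5 kips/bolt. φR_n = 0.75 × (2×36.094 + 8×52.5) = 369.1 kips.
Block shear: shear path 2×[1.9375+4×3.8125] = 2×17.1875 in, A_gv = 10.742, A_nv = 2×(17.1875 − 4.5×1.1875)×0.3125 = 7.4023 in²; tension across gage: (3.625 − 1×1.1875)×0.3125 = 0.76172 in². R_n = min(0.6×70×7.4023, 0.6×50×10.742) + 1.0×70×0.76172 = min(310.9, 322.26) + 53.32 = 364.22 kips. φR_n = 0.75 × 364.22 = 273.2 kips.
Tension yield (gross): A_g = 10.375×0.3125 = 3.2422 in². φR_n = 0.90 × 50 × 3.2422 = 145.9 kips.
Governing: min(318.1, 369.1, 273.2, 145.9) = 145.9 kips → gross-section yield.

145.9 kips (gross-section yield governs)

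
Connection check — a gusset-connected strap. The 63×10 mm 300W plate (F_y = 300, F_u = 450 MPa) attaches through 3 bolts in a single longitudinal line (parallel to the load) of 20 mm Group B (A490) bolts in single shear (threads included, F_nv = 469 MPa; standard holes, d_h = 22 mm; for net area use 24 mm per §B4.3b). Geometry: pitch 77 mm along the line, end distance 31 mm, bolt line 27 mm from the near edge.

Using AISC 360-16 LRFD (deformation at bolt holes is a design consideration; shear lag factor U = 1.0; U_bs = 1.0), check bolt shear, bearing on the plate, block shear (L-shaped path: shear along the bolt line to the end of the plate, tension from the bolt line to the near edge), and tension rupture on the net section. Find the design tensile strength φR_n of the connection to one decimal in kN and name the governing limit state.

Bolt shear: A_b = π(20)²/4 = 314.16 mm². φR_n = 0.75 × 469 × 314.16 × 3 × 1 = 331.5 kN.
Bearing (10 mm plate, F_u = 450 MPa): end bolts L_c = 31 − 22/2 = 20, R_n = min(1.2×20×10×450, 2.4×20×10×450) = 108 kN/bolt; interior L_c = 77 − 22 = 55, R_n = 216 kN/bolt. φR_n = 0.75 × (1×108 + 2×216) = 405.0 kN.
Block shear: shear path 1×[31+2×77] = 1×185 mm, A_gv = 1850, A_nv = 1×(185 − 2.5×24)×10 = 1250 mm²; tension to near edge: (27 − 0.5×24)×10 = 150 mm². R_n = min(0.6×450×1250, 0.6×300×1850) + 1.0×450×150 = min(337.5, 333) + 67.5 = 400.5 kN. φR_n = 0.75 × 400.5 = 300.4 kN.
Tension rupture (net): A_n = (63 − 1×24)×10 = 390 mm² (U = 1.0, A_e = A_n). φR_n = 0.75 × 450 × 390 = 131.6 kN.
Governing: min(331.5, 405.0, 300.4, 131.6) = 131.6 kN → net-section rupture.

131.6 kN (net-section rupture governs)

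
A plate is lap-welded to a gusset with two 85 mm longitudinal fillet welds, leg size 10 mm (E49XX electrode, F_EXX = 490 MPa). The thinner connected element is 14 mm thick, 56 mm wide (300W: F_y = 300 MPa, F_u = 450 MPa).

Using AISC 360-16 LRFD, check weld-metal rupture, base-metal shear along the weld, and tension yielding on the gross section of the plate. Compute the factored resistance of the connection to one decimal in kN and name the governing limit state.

211.7 kN (gross-section yield governs)

Weld metal: throat = 0.707×10 = 7.07 mm, L = 2×85 = 170 mm. φR_n = 0.75 × 0.6 × 490 × 7.07 × 170 = 265.0 kN.
Base metal shear (14 mm plate): yield φR_n = 1.0×0.6×300×14×170 = 428.4 kN; rupture φR_n = 0.75×0.6×450×14×170 = 482.0 kN; take 428.4 kN (yield).
Tension yield (gross): A_g = 56×14 = 784 mm². φR_n = 0.90 × 300 × 784 = 211.7 kN.
Governing: min(265.0, 428.4, 211.7) = 211.7 kN → gross-section yield.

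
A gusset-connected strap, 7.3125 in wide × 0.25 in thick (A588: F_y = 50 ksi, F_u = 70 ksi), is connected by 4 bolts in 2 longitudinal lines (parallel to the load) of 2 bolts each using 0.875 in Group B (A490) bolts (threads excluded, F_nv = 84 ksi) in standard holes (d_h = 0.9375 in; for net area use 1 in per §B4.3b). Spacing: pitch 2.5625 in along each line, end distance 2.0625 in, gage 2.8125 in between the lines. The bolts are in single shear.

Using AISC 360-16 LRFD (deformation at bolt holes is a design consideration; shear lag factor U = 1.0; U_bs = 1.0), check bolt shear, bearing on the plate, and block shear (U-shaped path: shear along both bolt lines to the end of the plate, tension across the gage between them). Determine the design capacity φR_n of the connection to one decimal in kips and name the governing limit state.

Bolt shear: A_b = π(0.875)²/4 = 0.60132 in². φR_n = 0.75 × 84 × 0.60132 × 4 × 1 = 151.5 kips.
Bearing (0.25 in plate, F_u = 70 ksi): end bolts L_c = 2.0625 − 0.9375/2 = 1.59375, R_n = min(1.2×1.59375×0.25×70, 2.4×0.875×0.25×70) = 33.469 kips/bolt; interior L_c = 2.5625 − 0.9375 = 1.625, R_n = 34.125 kips/bolt. φR_n = 0.75 × (2×33.469 + 2×34.125) = 101.4 kips.
Block shear: shear path 2×[2.0625+1×2.5625] = 2×4.625 in, A_gv = 2.3125, A_nv = 2×(4.625 − 1.5×1)×0.25 = 1.5625 in²; tension across gage: (2.8125 − 1×1)×0.25 = 0.45313 in². R_n = min(0.6×70×1.5625, 0.6×50×2.3125) + 1.0×70×0.45313 = min(65.625, 69.375) + 31.719 = 97.344 kips. φR_n = 0.75 × 97.344 = 73.0 kips.
Governing: min(151.5, 101.4, 73.0) = 73.0 kips → block shear.

73.0 kips (block shear governs)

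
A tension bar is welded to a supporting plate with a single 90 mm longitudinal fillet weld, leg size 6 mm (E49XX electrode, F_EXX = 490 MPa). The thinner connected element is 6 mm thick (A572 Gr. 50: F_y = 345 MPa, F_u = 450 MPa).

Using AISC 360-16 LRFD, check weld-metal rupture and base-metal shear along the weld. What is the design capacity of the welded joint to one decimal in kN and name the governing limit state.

84.2 kN (weld metal governs)

Weld metal: throat = 0.707×6 = 4.242 mm, L = 90 mm. φR_n = 0.75 × 0.6 × 490 × 4.242 × 90 = 84.2 kN.
Base metal shear (6 mm plate): yield φR_n = 1.0×0.6×345×6×90 = 111.8 kN; rupture φR_n = 0.75×0.6×450×6×90 = 109.4 kN; take 109.4 kN (rupture).
Governing: min(84.2, 109.4) = 84.2 kN → weld metal.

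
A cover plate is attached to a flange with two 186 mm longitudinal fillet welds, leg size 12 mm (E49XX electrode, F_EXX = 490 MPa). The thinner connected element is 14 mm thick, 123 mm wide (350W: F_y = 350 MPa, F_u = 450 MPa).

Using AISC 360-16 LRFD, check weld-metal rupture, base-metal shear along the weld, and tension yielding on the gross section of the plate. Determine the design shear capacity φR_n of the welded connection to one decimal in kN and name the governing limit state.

Weld metal: throat = 0.707×12 = 8.484 mm, L = 2×186 = 372 mm. φR_n = 0.75 × 0.6 × 490 × 8.484 × 372 = 695.9 kN.
Base metal shear (14 mm plate): yield φR_n = 1.0×0.6×350×14×372 = 1093.7 kN; rupture φR_n = 0.75×0.6×450×14×372 = 1054.6 kN; take 1054.6 kN (rupture).
Tension yield (gross): A_g = 123×14 = 1722 mm². φR_n = 0.90 × 350 × 1722 = 542.4 kN.
Governing: min(695.9, 1054.6, 542.4) = 542.4 kN → gross-section yield.

542.4 kN (gross-section yield governs)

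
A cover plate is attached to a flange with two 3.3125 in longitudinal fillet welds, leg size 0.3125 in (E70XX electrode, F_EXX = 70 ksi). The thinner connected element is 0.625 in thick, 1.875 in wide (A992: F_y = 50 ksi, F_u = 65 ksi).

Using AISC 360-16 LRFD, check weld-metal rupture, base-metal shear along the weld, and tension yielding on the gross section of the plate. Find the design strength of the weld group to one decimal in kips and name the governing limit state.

Weld metal: throat = 0.707×0.3125 = 0.22094 in, L = 2×3.3125 = 6.625 in. φR_n = 0.75 × 0.6 × 70 × 0.22094 × 6.625 = 46.1 kips.
Base metal shear (0.625 in plate): yield φR_n = 1.0×0.6×50×0.625×6.625 = 124.2 kips; rupture φR_n = 0.75×0.6×65×0.625×6.625 = 121.1 kips; take 121.1 kips (rupture).
Tension yield (gross): A_g = 1.875×0.625 = 1.1719 in². φR_n = 0.90 × 50 × 1.1719 = 52.7 kips.
Governing: min(46.1, 121.1, 52.7) = 46.1 kips → weld metal.

46.1 kips (weld metal governs)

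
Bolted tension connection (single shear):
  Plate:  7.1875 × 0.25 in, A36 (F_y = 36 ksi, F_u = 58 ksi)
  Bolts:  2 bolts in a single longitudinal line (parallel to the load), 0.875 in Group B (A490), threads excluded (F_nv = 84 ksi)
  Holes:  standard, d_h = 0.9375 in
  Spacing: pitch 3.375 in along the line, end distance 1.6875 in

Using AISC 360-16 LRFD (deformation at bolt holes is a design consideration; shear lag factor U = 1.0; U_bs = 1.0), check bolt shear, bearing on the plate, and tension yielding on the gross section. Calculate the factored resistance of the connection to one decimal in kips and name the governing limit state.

38.7 kips (bearing governs)

Bolt shear: A_b = π(0.875)²/4 = 0.60132 in². φR_n = 0.75 × 84 × 0.60132 × 2 × 1 = 75.8 kips.
Bearing (0.25 in plate, F_u = 58 ksi): end bolts L_c = 1.6875 − 0.9375/2 = 1.21875, R_n = min(1.2×1.21875×0.25×58, 2.4×0.875×0.25×58) = 21.206 kips/bolt; interior L_c = 3.375 − 0.9375 = 2.4375, R_n = 30.45 kips/bolt. φR_n = 0.75 × (1×21.206 + 1×30.45) = 38.7 kips.
Tension yield (gross): A_g = 7.1875×0.25 = 1.7969 in². φR_n = 0.90 × 36 × 1.7969 = 58.2 kips.
Governing: min(75.8, 38.7, 58.2) = 38.7 kips → bearing.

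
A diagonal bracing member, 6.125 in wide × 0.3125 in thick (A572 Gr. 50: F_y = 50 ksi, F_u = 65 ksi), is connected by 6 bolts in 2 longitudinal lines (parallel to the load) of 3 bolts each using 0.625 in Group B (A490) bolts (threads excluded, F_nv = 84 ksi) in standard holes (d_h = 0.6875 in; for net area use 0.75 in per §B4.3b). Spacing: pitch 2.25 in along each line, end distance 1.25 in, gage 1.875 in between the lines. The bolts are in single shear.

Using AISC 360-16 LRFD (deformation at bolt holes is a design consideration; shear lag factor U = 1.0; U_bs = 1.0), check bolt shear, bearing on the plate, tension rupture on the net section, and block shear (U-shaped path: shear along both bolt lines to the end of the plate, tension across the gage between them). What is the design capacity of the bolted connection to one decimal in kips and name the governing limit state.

70.5 kips (net-section rupture governs)

Bolt shear: A_b = π(0.625)²/4 = 0.3068 in². φR_n = 0.75 × 84 × 0.3068 × 6 × 1 = 116.0 kips.
Bearing (0.3125 in plate, F_u = 65 ksi): end bolts L_c = 1.25 − 0.6875/2 = 0.90625, R_n = min(1.2×0.90625×0.3125×65, 2.4×0.625×0.3125×65) = 22.09 kips/bolt; interior L_c = 2.25 − 0.6875 = 1.5625, R_n = 30.469 kips/bolt. φR_n = 0.75 × (2×22.09 + 4×30.469) = 124.5 kips.
Tension rupture (net): A_n = (6.125 − 2×0.75)×0.3125 = 1.4453 in² (U = 1.0, A_e = A_n). φR_n = 0.75 × 65 × 1.4453 = 70.5 kips.
Block shear: shear path 2×[1.25+2×2.25] = 2×5.75 in, A_gv = 3.5938, A_nv = 2×(5.75 − 2.5×0.75)×0.3125 = 2.4219 in²; tension across gage: (1.875 − 1×0.75)×0.3125 = 0.35156 in². R_n = min(0.6×65×2.4219, 0.6×50×3.5938) + 1.0×65×0.35156 = min(94.454, 107.81) + 22.851 = 117.31 kips. φR_n = 0.75 × 117.31 = 88.0 kips.
Governing: min(116.0, 124.5, 70.5, 88.0) = 70.5 kips → net-section rupture.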